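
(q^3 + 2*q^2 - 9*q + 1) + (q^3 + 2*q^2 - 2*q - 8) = 2*q^3 + 4*q^2 - 11*q - 7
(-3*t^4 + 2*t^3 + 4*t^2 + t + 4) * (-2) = 6*t^4 - 4*t^3 - 8*t^2 - 2*t - 8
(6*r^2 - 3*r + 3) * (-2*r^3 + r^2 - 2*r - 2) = -12*r^5 + 12*r^4 - 21*r^3 - 3*r^2 - 6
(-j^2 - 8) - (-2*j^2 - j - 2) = j^2 + j - 6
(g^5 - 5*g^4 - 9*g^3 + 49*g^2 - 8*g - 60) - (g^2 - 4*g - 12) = g^5 - 5*g^4 - 9*g^3 + 48*g^2 - 4*g - 48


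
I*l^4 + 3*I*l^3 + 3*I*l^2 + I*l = l*(l + 1)^2*(I*l + I)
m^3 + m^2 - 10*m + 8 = (m - 2)*(m - 1)*(m + 4)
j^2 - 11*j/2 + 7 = (j - 7/2)*(j - 2)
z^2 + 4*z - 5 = (z - 1)*(z + 5)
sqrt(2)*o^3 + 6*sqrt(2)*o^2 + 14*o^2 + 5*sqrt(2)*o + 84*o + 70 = (o + 5)*(o + 7*sqrt(2))*(sqrt(2)*o + sqrt(2))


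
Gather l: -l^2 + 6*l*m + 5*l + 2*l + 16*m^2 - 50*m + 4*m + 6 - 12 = -l^2 + l*(6*m + 7) + 16*m^2 - 46*m - 6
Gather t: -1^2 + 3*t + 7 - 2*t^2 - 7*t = -2*t^2 - 4*t + 6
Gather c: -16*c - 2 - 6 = -16*c - 8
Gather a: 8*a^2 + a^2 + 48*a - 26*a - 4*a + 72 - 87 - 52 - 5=9*a^2 + 18*a - 72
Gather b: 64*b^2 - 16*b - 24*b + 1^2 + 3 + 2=64*b^2 - 40*b + 6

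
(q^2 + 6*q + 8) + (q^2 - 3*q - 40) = 2*q^2 + 3*q - 32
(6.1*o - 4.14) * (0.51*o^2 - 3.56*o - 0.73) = 3.111*o^3 - 23.8274*o^2 + 10.2854*o + 3.0222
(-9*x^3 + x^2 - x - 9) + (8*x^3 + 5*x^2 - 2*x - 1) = -x^3 + 6*x^2 - 3*x - 10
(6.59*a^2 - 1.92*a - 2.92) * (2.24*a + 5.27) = 14.7616*a^3 + 30.4285*a^2 - 16.6592*a - 15.3884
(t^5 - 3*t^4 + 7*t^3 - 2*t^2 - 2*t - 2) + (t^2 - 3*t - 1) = t^5 - 3*t^4 + 7*t^3 - t^2 - 5*t - 3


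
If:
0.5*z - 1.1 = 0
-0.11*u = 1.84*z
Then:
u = -36.80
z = 2.20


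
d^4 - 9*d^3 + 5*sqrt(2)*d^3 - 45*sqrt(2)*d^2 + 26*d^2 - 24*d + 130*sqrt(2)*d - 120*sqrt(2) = (d - 4)*(d - 3)*(d - 2)*(d + 5*sqrt(2))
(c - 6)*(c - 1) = c^2 - 7*c + 6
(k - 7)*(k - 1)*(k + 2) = k^3 - 6*k^2 - 9*k + 14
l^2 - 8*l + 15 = (l - 5)*(l - 3)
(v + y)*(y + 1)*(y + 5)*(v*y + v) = v^2*y^3 + 7*v^2*y^2 + 11*v^2*y + 5*v^2 + v*y^4 + 7*v*y^3 + 11*v*y^2 + 5*v*y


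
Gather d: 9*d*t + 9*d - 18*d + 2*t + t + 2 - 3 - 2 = d*(9*t - 9) + 3*t - 3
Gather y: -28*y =-28*y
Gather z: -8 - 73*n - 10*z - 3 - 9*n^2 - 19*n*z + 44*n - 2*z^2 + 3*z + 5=-9*n^2 - 29*n - 2*z^2 + z*(-19*n - 7) - 6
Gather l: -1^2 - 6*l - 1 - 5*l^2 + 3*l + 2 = -5*l^2 - 3*l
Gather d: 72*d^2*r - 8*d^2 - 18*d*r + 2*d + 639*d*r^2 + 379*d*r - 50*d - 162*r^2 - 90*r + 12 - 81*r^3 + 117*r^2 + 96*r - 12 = d^2*(72*r - 8) + d*(639*r^2 + 361*r - 48) - 81*r^3 - 45*r^2 + 6*r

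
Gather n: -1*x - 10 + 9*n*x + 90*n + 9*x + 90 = n*(9*x + 90) + 8*x + 80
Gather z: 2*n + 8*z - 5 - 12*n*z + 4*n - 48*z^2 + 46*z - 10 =6*n - 48*z^2 + z*(54 - 12*n) - 15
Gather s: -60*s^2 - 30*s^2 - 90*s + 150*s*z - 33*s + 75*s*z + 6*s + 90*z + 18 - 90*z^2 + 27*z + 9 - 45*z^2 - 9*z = -90*s^2 + s*(225*z - 117) - 135*z^2 + 108*z + 27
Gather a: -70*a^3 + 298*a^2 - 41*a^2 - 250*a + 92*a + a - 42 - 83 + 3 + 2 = -70*a^3 + 257*a^2 - 157*a - 120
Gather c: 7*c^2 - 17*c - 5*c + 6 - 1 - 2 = 7*c^2 - 22*c + 3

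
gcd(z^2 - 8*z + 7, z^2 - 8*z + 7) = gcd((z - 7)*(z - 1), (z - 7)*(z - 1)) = z^2 - 8*z + 7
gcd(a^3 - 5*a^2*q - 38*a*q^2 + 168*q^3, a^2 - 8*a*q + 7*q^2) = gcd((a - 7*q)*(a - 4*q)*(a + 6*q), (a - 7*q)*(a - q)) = -a + 7*q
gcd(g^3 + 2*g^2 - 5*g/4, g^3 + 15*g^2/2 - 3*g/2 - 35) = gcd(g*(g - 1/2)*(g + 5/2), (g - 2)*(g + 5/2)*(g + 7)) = g + 5/2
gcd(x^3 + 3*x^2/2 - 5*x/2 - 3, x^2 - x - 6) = x + 2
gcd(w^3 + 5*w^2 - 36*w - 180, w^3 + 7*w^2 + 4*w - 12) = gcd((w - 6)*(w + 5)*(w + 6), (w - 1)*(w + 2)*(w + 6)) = w + 6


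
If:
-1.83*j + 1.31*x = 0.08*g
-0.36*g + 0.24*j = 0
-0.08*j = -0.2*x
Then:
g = 0.00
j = 0.00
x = 0.00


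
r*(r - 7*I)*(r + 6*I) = r^3 - I*r^2 + 42*r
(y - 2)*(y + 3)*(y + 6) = y^3 + 7*y^2 - 36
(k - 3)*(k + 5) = k^2 + 2*k - 15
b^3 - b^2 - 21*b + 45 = (b - 3)^2*(b + 5)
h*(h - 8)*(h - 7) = h^3 - 15*h^2 + 56*h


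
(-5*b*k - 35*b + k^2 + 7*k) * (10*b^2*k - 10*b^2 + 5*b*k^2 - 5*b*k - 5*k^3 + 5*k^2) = -50*b^3*k^2 - 300*b^3*k + 350*b^3 - 15*b^2*k^3 - 90*b^2*k^2 + 105*b^2*k + 30*b*k^4 + 180*b*k^3 - 210*b*k^2 - 5*k^5 - 30*k^4 + 35*k^3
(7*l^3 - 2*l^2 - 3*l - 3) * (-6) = -42*l^3 + 12*l^2 + 18*l + 18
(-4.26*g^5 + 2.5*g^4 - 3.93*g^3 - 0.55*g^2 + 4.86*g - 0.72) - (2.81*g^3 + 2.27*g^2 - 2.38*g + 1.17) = -4.26*g^5 + 2.5*g^4 - 6.74*g^3 - 2.82*g^2 + 7.24*g - 1.89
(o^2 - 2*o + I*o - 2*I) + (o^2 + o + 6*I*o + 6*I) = 2*o^2 - o + 7*I*o + 4*I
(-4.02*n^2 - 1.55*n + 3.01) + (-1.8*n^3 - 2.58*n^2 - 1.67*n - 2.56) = -1.8*n^3 - 6.6*n^2 - 3.22*n + 0.45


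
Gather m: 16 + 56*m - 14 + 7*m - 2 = 63*m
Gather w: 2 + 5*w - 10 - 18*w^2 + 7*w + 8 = -18*w^2 + 12*w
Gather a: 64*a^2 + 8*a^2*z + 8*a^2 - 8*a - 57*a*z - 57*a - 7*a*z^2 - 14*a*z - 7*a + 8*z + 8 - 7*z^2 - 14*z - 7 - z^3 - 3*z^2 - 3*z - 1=a^2*(8*z + 72) + a*(-7*z^2 - 71*z - 72) - z^3 - 10*z^2 - 9*z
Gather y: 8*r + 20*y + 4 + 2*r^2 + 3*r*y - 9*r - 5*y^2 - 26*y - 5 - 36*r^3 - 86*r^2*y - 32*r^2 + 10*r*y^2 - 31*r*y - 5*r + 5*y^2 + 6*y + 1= -36*r^3 - 30*r^2 + 10*r*y^2 - 6*r + y*(-86*r^2 - 28*r)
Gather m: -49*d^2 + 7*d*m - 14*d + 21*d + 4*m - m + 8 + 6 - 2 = -49*d^2 + 7*d + m*(7*d + 3) + 12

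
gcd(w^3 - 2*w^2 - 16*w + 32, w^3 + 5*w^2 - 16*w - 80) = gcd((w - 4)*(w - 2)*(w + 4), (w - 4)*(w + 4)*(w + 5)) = w^2 - 16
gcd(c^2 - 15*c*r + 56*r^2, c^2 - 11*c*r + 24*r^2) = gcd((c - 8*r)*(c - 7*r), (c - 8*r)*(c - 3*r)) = -c + 8*r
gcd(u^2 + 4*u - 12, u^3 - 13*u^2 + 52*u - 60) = u - 2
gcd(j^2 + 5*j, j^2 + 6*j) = j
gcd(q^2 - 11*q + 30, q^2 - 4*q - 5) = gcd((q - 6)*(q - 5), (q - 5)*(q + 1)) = q - 5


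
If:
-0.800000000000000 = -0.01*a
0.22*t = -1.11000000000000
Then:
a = 80.00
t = -5.05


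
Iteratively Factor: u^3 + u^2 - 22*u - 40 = (u - 5)*(u^2 + 6*u + 8) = (u - 5)*(u + 2)*(u + 4)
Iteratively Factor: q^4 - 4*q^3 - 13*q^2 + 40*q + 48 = (q + 1)*(q^3 - 5*q^2 - 8*q + 48) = (q - 4)*(q + 1)*(q^2 - q - 12) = (q - 4)^2*(q + 1)*(q + 3)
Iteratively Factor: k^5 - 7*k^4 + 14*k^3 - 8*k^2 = (k - 4)*(k^4 - 3*k^3 + 2*k^2) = k*(k - 4)*(k^3 - 3*k^2 + 2*k) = k*(k - 4)*(k - 2)*(k^2 - k) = k^2*(k - 4)*(k - 2)*(k - 1)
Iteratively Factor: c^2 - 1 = (c + 1)*(c - 1)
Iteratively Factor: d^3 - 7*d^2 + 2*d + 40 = (d - 4)*(d^2 - 3*d - 10) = (d - 5)*(d - 4)*(d + 2)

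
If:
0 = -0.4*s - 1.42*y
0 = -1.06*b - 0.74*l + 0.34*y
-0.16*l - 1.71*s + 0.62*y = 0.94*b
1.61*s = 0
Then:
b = 0.00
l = 0.00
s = 0.00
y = 0.00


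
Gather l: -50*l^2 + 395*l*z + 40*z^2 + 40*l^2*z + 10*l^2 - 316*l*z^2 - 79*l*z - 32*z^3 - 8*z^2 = l^2*(40*z - 40) + l*(-316*z^2 + 316*z) - 32*z^3 + 32*z^2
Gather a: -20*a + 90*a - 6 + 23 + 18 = 70*a + 35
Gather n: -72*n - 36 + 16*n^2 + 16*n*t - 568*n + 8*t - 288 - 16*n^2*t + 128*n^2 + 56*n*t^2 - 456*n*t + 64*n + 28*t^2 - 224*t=n^2*(144 - 16*t) + n*(56*t^2 - 440*t - 576) + 28*t^2 - 216*t - 324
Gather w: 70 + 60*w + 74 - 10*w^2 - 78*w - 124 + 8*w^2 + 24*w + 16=-2*w^2 + 6*w + 36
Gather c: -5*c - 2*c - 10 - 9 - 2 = -7*c - 21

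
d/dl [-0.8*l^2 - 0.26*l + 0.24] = -1.6*l - 0.26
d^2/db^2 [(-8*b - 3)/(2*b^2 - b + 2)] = 2*(-(4*b - 1)^2*(8*b + 3) + 2*(24*b - 1)*(2*b^2 - b + 2))/(2*b^2 - b + 2)^3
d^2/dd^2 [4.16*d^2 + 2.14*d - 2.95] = 8.32000000000000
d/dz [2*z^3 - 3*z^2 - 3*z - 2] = 6*z^2 - 6*z - 3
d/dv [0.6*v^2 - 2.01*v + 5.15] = 1.2*v - 2.01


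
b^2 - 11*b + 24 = (b - 8)*(b - 3)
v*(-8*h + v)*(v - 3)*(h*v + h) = -8*h^2*v^3 + 16*h^2*v^2 + 24*h^2*v + h*v^4 - 2*h*v^3 - 3*h*v^2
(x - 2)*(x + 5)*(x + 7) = x^3 + 10*x^2 + 11*x - 70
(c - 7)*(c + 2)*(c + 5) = c^3 - 39*c - 70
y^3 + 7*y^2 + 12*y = y*(y + 3)*(y + 4)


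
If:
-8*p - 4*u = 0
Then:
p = -u/2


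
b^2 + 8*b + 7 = (b + 1)*(b + 7)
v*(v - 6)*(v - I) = v^3 - 6*v^2 - I*v^2 + 6*I*v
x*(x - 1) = x^2 - x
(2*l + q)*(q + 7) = 2*l*q + 14*l + q^2 + 7*q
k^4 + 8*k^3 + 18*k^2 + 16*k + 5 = (k + 1)^3*(k + 5)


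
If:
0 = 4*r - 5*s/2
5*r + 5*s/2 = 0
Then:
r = 0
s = 0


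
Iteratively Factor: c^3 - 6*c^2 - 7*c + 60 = (c + 3)*(c^2 - 9*c + 20) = (c - 4)*(c + 3)*(c - 5)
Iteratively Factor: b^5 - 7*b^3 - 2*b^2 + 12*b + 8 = (b - 2)*(b^4 + 2*b^3 - 3*b^2 - 8*b - 4) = (b - 2)*(b + 1)*(b^3 + b^2 - 4*b - 4) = (b - 2)*(b + 1)*(b + 2)*(b^2 - b - 2) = (b - 2)^2*(b + 1)*(b + 2)*(b + 1)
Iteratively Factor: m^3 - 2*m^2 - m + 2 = (m - 1)*(m^2 - m - 2) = (m - 2)*(m - 1)*(m + 1)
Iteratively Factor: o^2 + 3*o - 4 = (o - 1)*(o + 4)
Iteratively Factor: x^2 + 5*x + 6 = (x + 3)*(x + 2)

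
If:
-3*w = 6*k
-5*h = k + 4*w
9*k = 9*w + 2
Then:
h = 14/135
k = 2/27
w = -4/27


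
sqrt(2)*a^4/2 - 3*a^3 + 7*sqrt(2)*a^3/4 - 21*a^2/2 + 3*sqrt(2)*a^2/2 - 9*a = a*(a + 3/2)*(a - 3*sqrt(2))*(sqrt(2)*a/2 + sqrt(2))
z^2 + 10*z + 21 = (z + 3)*(z + 7)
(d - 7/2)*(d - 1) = d^2 - 9*d/2 + 7/2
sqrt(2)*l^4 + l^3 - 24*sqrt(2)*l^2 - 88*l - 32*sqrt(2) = (l - 4*sqrt(2))*(l + 2*sqrt(2))^2*(sqrt(2)*l + 1)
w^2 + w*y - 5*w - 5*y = (w - 5)*(w + y)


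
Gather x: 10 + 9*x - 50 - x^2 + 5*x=-x^2 + 14*x - 40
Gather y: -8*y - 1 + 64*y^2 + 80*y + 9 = 64*y^2 + 72*y + 8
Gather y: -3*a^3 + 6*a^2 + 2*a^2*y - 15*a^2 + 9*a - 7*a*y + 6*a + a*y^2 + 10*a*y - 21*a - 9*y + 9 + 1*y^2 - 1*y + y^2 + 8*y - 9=-3*a^3 - 9*a^2 - 6*a + y^2*(a + 2) + y*(2*a^2 + 3*a - 2)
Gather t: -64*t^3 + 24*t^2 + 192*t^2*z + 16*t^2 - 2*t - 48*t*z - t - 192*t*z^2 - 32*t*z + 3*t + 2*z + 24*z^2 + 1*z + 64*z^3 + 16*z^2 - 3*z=-64*t^3 + t^2*(192*z + 40) + t*(-192*z^2 - 80*z) + 64*z^3 + 40*z^2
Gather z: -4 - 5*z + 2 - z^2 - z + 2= -z^2 - 6*z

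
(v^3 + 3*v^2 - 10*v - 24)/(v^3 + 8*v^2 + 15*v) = (v^3 + 3*v^2 - 10*v - 24)/(v*(v^2 + 8*v + 15))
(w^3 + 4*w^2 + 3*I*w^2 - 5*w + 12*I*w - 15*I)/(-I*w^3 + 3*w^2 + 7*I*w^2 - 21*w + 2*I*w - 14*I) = (I*w^3 + w^2*(-3 + 4*I) - w*(12 + 5*I) + 15)/(w^3 + w^2*(-7 + 3*I) - w*(2 + 21*I) + 14)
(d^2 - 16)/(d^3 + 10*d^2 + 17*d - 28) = (d - 4)/(d^2 + 6*d - 7)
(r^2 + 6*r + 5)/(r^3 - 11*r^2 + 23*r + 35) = (r + 5)/(r^2 - 12*r + 35)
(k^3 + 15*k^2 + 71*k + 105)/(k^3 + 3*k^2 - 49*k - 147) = (k + 5)/(k - 7)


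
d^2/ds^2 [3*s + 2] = 0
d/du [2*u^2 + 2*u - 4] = 4*u + 2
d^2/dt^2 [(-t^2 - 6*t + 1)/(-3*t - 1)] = -52/(27*t^3 + 27*t^2 + 9*t + 1)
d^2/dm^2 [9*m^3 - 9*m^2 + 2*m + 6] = 54*m - 18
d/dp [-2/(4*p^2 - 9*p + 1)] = 2*(8*p - 9)/(4*p^2 - 9*p + 1)^2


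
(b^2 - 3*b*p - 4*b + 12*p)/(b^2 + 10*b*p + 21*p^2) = (b^2 - 3*b*p - 4*b + 12*p)/(b^2 + 10*b*p + 21*p^2)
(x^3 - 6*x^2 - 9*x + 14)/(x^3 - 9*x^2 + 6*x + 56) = (x - 1)/(x - 4)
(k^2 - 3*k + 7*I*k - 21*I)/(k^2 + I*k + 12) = (k^2 + k*(-3 + 7*I) - 21*I)/(k^2 + I*k + 12)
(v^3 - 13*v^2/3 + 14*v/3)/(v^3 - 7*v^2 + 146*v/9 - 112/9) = 3*v/(3*v - 8)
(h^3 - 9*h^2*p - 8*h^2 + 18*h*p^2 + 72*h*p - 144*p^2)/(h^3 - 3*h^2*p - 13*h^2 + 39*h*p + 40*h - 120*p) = (h - 6*p)/(h - 5)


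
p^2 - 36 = (p - 6)*(p + 6)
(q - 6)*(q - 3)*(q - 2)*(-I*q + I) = -I*q^4 + 12*I*q^3 - 47*I*q^2 + 72*I*q - 36*I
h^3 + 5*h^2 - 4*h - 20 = (h - 2)*(h + 2)*(h + 5)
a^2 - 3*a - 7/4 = (a - 7/2)*(a + 1/2)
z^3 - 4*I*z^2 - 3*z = z*(z - 3*I)*(z - I)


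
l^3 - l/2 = l*(l - sqrt(2)/2)*(l + sqrt(2)/2)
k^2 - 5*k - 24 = (k - 8)*(k + 3)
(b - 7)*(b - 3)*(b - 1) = b^3 - 11*b^2 + 31*b - 21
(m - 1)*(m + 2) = m^2 + m - 2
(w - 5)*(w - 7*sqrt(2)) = w^2 - 7*sqrt(2)*w - 5*w + 35*sqrt(2)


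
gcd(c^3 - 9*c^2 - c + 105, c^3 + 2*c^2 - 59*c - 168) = c + 3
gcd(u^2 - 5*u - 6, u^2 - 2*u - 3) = u + 1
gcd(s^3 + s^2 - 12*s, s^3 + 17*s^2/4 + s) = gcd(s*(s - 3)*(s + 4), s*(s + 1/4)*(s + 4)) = s^2 + 4*s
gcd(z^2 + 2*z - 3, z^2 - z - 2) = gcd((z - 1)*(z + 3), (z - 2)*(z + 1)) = 1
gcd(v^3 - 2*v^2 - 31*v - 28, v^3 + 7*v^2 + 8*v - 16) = v + 4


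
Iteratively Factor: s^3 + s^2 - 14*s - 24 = (s + 3)*(s^2 - 2*s - 8) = (s + 2)*(s + 3)*(s - 4)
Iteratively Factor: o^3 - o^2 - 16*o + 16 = (o - 4)*(o^2 + 3*o - 4) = (o - 4)*(o - 1)*(o + 4)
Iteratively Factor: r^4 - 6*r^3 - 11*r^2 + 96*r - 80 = (r - 1)*(r^3 - 5*r^2 - 16*r + 80) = (r - 1)*(r + 4)*(r^2 - 9*r + 20) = (r - 4)*(r - 1)*(r + 4)*(r - 5)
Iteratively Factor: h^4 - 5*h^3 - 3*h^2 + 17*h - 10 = (h + 2)*(h^3 - 7*h^2 + 11*h - 5) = (h - 1)*(h + 2)*(h^2 - 6*h + 5) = (h - 5)*(h - 1)*(h + 2)*(h - 1)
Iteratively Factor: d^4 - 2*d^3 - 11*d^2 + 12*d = (d + 3)*(d^3 - 5*d^2 + 4*d) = d*(d + 3)*(d^2 - 5*d + 4) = d*(d - 1)*(d + 3)*(d - 4)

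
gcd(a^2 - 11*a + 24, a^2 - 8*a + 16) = 1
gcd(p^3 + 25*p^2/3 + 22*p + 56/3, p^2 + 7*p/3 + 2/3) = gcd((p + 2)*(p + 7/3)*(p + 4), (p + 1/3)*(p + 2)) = p + 2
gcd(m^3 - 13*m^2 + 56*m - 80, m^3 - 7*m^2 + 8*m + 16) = m^2 - 8*m + 16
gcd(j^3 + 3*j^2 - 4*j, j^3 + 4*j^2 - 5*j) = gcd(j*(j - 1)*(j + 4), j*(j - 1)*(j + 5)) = j^2 - j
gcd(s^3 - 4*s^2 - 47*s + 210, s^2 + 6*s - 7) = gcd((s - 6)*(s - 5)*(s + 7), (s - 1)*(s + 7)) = s + 7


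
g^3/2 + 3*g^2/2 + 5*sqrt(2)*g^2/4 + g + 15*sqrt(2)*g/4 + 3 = (g/2 + sqrt(2))*(g + 3)*(g + sqrt(2)/2)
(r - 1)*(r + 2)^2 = r^3 + 3*r^2 - 4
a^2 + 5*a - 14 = (a - 2)*(a + 7)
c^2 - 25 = (c - 5)*(c + 5)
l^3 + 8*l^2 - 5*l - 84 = (l - 3)*(l + 4)*(l + 7)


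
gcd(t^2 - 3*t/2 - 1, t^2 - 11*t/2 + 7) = t - 2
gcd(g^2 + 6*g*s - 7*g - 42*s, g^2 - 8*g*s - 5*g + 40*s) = 1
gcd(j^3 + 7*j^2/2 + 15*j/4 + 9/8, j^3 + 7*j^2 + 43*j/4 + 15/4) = j^2 + 2*j + 3/4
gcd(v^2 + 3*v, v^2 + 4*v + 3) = v + 3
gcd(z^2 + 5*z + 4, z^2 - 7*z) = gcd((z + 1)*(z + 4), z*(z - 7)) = 1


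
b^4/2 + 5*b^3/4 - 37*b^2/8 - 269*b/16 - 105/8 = (b/2 + 1)*(b - 7/2)*(b + 3/2)*(b + 5/2)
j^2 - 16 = (j - 4)*(j + 4)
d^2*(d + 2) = d^3 + 2*d^2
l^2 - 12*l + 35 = (l - 7)*(l - 5)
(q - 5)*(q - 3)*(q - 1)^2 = q^4 - 10*q^3 + 32*q^2 - 38*q + 15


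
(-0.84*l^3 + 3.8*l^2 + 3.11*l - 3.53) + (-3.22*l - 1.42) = -0.84*l^3 + 3.8*l^2 - 0.11*l - 4.95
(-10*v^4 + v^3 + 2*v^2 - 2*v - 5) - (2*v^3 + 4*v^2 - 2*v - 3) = -10*v^4 - v^3 - 2*v^2 - 2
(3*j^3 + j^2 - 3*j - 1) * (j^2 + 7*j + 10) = 3*j^5 + 22*j^4 + 34*j^3 - 12*j^2 - 37*j - 10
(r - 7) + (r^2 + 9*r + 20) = r^2 + 10*r + 13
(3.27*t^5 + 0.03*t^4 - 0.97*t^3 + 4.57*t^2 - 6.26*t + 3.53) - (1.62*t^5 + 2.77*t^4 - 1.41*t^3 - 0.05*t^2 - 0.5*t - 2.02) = 1.65*t^5 - 2.74*t^4 + 0.44*t^3 + 4.62*t^2 - 5.76*t + 5.55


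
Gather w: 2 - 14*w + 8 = 10 - 14*w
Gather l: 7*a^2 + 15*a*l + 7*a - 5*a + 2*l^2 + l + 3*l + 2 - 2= 7*a^2 + 2*a + 2*l^2 + l*(15*a + 4)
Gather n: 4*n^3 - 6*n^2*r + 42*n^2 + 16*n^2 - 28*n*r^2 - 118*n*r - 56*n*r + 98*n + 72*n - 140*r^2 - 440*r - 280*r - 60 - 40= 4*n^3 + n^2*(58 - 6*r) + n*(-28*r^2 - 174*r + 170) - 140*r^2 - 720*r - 100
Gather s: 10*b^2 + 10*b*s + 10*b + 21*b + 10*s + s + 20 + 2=10*b^2 + 31*b + s*(10*b + 11) + 22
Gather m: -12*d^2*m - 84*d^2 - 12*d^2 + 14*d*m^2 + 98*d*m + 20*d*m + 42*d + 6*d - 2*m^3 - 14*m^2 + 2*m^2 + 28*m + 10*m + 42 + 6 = -96*d^2 + 48*d - 2*m^3 + m^2*(14*d - 12) + m*(-12*d^2 + 118*d + 38) + 48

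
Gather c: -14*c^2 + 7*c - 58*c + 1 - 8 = -14*c^2 - 51*c - 7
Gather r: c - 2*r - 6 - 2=c - 2*r - 8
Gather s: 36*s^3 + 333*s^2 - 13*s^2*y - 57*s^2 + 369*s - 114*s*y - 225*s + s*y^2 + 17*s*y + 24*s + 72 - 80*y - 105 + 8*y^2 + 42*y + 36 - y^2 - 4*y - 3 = 36*s^3 + s^2*(276 - 13*y) + s*(y^2 - 97*y + 168) + 7*y^2 - 42*y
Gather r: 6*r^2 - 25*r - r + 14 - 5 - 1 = 6*r^2 - 26*r + 8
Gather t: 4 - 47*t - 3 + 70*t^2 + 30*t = 70*t^2 - 17*t + 1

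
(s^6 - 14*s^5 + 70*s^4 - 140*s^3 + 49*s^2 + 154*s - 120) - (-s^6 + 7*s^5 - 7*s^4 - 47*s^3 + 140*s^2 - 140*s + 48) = 2*s^6 - 21*s^5 + 77*s^4 - 93*s^3 - 91*s^2 + 294*s - 168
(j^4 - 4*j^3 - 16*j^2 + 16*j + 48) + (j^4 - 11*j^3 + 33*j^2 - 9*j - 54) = 2*j^4 - 15*j^3 + 17*j^2 + 7*j - 6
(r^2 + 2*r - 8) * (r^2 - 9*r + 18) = r^4 - 7*r^3 - 8*r^2 + 108*r - 144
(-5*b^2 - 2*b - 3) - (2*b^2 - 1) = -7*b^2 - 2*b - 2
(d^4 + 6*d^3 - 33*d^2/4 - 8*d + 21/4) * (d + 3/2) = d^5 + 15*d^4/2 + 3*d^3/4 - 163*d^2/8 - 27*d/4 + 63/8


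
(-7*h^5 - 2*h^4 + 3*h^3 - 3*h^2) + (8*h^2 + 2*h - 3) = -7*h^5 - 2*h^4 + 3*h^3 + 5*h^2 + 2*h - 3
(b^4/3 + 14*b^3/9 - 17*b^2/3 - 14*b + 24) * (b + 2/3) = b^5/3 + 16*b^4/9 - 125*b^3/27 - 160*b^2/9 + 44*b/3 + 16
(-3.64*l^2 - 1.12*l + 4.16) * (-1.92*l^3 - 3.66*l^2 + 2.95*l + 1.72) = 6.9888*l^5 + 15.4728*l^4 - 14.626*l^3 - 24.7904*l^2 + 10.3456*l + 7.1552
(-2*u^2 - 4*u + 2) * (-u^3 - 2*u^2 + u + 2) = 2*u^5 + 8*u^4 + 4*u^3 - 12*u^2 - 6*u + 4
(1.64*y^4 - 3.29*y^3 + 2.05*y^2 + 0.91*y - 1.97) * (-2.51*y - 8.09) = -4.1164*y^5 - 5.0097*y^4 + 21.4706*y^3 - 18.8686*y^2 - 2.4172*y + 15.9373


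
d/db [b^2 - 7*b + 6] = 2*b - 7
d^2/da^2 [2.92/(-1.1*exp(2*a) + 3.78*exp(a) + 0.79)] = (2.92*(2.2*exp(a) - 3.78)*(4.4*exp(a) - 7.56)*exp(a) + (12.848*exp(a) - 11.0376)*(-1.1*exp(2*a) + 3.78*exp(a) + 0.79))*exp(a)/(-1.1*exp(2*a) + 3.78*exp(a) + 0.79)^3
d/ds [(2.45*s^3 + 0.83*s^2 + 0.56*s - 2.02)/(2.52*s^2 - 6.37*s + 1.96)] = (6.174*s^4 - 31.213*s^3 + 7.7077*s^2 + 13.4344*s - 11.7698)/(6.3504*s^4 - 32.1048*s^3 + 50.4553*s^2 - 24.9704*s + 3.8416)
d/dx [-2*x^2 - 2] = -4*x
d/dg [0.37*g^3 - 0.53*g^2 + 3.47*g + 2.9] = 1.11*g^2 - 1.06*g + 3.47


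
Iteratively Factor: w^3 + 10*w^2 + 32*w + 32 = (w + 2)*(w^2 + 8*w + 16) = (w + 2)*(w + 4)*(w + 4)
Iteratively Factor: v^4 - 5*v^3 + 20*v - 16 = (v - 2)*(v^3 - 3*v^2 - 6*v + 8) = (v - 2)*(v + 2)*(v^2 - 5*v + 4) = (v - 4)*(v - 2)*(v + 2)*(v - 1)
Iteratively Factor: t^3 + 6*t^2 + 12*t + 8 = (t + 2)*(t^2 + 4*t + 4) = (t + 2)^2*(t + 2)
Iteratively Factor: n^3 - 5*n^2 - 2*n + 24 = (n - 3)*(n^2 - 2*n - 8) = (n - 4)*(n - 3)*(n + 2)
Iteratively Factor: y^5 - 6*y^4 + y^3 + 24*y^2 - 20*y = (y + 2)*(y^4 - 8*y^3 + 17*y^2 - 10*y) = (y - 1)*(y + 2)*(y^3 - 7*y^2 + 10*y) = (y - 5)*(y - 1)*(y + 2)*(y^2 - 2*y) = y*(y - 5)*(y - 1)*(y + 2)*(y - 2)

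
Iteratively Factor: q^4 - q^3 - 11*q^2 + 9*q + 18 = (q + 3)*(q^3 - 4*q^2 + q + 6) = (q - 3)*(q + 3)*(q^2 - q - 2) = (q - 3)*(q + 1)*(q + 3)*(q - 2)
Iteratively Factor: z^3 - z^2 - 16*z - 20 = (z + 2)*(z^2 - 3*z - 10) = (z + 2)^2*(z - 5)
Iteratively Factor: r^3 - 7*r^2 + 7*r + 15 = (r + 1)*(r^2 - 8*r + 15) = (r - 5)*(r + 1)*(r - 3)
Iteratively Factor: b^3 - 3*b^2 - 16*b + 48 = (b - 3)*(b^2 - 16) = (b - 4)*(b - 3)*(b + 4)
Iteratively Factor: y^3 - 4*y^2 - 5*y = (y - 5)*(y^2 + y) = (y - 5)*(y + 1)*(y)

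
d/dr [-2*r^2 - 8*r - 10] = -4*r - 8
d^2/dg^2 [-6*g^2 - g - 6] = -12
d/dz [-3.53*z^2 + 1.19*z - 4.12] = 1.19 - 7.06*z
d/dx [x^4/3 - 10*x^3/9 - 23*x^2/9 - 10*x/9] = 4*x^3/3 - 10*x^2/3 - 46*x/9 - 10/9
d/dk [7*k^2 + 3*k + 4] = 14*k + 3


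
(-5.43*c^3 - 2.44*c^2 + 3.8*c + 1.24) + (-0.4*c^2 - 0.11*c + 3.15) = -5.43*c^3 - 2.84*c^2 + 3.69*c + 4.39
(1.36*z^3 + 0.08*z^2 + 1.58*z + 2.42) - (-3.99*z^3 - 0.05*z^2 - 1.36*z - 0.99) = 5.35*z^3 + 0.13*z^2 + 2.94*z + 3.41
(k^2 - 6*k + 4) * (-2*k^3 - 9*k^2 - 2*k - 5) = -2*k^5 + 3*k^4 + 44*k^3 - 29*k^2 + 22*k - 20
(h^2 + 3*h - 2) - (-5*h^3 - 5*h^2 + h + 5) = 5*h^3 + 6*h^2 + 2*h - 7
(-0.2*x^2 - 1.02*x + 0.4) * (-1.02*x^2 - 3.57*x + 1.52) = 0.204*x^4 + 1.7544*x^3 + 2.9294*x^2 - 2.9784*x + 0.608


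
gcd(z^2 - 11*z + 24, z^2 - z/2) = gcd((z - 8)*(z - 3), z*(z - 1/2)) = 1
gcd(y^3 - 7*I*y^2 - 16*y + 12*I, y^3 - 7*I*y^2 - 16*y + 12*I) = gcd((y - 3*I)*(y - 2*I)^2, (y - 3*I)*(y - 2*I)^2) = y^3 - 7*I*y^2 - 16*y + 12*I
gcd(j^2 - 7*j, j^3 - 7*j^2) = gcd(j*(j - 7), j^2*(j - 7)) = j^2 - 7*j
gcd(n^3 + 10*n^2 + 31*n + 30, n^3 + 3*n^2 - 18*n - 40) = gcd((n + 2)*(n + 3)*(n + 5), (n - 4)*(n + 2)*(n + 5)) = n^2 + 7*n + 10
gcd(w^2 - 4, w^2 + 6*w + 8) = w + 2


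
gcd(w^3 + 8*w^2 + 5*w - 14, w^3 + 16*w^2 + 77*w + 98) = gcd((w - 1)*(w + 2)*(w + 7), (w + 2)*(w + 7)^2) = w^2 + 9*w + 14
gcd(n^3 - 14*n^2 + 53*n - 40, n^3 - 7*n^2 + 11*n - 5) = n^2 - 6*n + 5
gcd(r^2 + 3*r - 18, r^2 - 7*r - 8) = 1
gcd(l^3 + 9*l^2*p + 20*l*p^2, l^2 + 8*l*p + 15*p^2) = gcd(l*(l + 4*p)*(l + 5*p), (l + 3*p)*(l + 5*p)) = l + 5*p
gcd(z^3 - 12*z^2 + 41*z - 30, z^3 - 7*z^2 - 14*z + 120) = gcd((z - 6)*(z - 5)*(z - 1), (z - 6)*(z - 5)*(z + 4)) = z^2 - 11*z + 30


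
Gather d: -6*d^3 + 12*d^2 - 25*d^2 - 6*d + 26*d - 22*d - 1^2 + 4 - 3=-6*d^3 - 13*d^2 - 2*d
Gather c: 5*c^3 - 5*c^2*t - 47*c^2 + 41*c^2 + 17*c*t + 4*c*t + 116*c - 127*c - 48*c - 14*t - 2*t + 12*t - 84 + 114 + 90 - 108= 5*c^3 + c^2*(-5*t - 6) + c*(21*t - 59) - 4*t + 12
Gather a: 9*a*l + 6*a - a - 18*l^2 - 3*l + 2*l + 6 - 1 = a*(9*l + 5) - 18*l^2 - l + 5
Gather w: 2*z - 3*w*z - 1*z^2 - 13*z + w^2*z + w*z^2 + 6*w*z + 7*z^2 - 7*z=w^2*z + w*(z^2 + 3*z) + 6*z^2 - 18*z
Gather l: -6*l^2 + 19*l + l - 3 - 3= -6*l^2 + 20*l - 6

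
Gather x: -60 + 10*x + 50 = 10*x - 10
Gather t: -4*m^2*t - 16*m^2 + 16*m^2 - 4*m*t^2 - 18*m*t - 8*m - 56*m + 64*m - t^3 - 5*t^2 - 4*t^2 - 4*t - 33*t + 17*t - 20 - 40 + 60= -t^3 + t^2*(-4*m - 9) + t*(-4*m^2 - 18*m - 20)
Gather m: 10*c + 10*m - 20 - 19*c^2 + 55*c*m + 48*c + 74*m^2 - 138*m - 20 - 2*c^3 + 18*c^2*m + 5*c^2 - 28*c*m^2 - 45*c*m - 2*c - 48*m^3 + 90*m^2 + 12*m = -2*c^3 - 14*c^2 + 56*c - 48*m^3 + m^2*(164 - 28*c) + m*(18*c^2 + 10*c - 116) - 40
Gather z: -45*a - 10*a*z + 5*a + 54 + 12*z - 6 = -40*a + z*(12 - 10*a) + 48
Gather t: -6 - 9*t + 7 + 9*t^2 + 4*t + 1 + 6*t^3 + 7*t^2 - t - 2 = 6*t^3 + 16*t^2 - 6*t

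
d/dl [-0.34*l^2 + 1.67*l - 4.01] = 1.67 - 0.68*l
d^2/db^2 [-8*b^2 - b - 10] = -16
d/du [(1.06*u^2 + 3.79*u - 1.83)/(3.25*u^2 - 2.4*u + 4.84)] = (-14.8615*u^2 + 22.1558*u + 13.9516)/(10.5625*u^4 - 15.6*u^3 + 37.22*u^2 - 23.232*u + 23.4256)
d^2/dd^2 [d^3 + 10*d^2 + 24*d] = 6*d + 20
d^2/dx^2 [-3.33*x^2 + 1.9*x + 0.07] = -6.66000000000000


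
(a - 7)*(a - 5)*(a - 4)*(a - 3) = a^4 - 19*a^3 + 131*a^2 - 389*a + 420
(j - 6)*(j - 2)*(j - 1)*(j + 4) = j^4 - 5*j^3 - 16*j^2 + 68*j - 48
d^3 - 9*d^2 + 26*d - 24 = (d - 4)*(d - 3)*(d - 2)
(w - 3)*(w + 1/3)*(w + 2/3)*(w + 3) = w^4 + w^3 - 79*w^2/9 - 9*w - 2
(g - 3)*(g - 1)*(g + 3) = g^3 - g^2 - 9*g + 9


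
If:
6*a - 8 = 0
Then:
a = 4/3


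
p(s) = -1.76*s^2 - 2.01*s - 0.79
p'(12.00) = -44.25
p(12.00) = -278.35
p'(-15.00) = 50.79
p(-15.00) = -366.64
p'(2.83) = -11.97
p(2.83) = -20.57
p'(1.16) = -6.09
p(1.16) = -5.49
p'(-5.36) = 16.86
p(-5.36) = -40.58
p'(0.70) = -4.47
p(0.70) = -3.06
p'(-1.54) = 3.41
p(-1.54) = -1.87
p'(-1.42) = 2.99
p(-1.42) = -1.48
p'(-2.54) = 6.93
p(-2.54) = -7.04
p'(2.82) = -11.94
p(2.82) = -20.45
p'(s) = -3.52*s - 2.01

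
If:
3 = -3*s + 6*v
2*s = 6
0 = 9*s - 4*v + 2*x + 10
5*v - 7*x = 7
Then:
No Solution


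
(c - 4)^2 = c^2 - 8*c + 16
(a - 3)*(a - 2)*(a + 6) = a^3 + a^2 - 24*a + 36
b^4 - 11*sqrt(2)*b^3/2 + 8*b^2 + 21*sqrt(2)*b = b*(b - 7*sqrt(2)/2)*(b - 3*sqrt(2))*(b + sqrt(2))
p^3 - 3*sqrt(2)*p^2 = p^2*(p - 3*sqrt(2))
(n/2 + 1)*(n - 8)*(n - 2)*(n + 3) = n^4/2 - 5*n^3/2 - 14*n^2 + 10*n + 48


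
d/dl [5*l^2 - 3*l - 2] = 10*l - 3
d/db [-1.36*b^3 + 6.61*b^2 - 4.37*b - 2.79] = -4.08*b^2 + 13.22*b - 4.37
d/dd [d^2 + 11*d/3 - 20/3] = 2*d + 11/3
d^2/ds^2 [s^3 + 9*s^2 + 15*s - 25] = 6*s + 18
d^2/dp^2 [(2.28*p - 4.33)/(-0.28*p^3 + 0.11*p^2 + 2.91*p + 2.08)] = (-1.072512*p^5 + 4.495008*p^4 - 5.904488*p^3 - 36.78861*p^2 + 26.576934*p + 98.953106)/(0.021952*p^9 - 0.025872*p^8 - 0.674268*p^7 + 0.047221*p^6 + 7.391955*p^5 + 7.298727*p^4 - 25.002843*p^3 - 54.268656*p^2 - 37.769472*p - 8.998912)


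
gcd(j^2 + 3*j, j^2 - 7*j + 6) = 1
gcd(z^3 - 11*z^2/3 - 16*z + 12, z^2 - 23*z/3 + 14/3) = z - 2/3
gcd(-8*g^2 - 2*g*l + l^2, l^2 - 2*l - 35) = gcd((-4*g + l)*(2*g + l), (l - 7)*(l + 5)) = 1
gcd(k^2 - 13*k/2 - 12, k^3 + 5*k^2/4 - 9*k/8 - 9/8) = k + 3/2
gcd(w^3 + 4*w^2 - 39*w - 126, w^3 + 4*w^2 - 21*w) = w + 7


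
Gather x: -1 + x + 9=x + 8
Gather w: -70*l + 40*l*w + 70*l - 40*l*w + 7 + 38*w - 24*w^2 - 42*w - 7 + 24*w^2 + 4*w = 0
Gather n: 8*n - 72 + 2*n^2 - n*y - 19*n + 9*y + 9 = 2*n^2 + n*(-y - 11) + 9*y - 63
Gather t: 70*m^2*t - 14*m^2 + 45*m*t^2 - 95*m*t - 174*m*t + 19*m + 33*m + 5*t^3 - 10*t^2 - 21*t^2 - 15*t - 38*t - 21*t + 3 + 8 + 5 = -14*m^2 + 52*m + 5*t^3 + t^2*(45*m - 31) + t*(70*m^2 - 269*m - 74) + 16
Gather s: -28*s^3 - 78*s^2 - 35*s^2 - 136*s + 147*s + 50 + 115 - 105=-28*s^3 - 113*s^2 + 11*s + 60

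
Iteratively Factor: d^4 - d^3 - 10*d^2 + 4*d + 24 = (d - 3)*(d^3 + 2*d^2 - 4*d - 8) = (d - 3)*(d + 2)*(d^2 - 4) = (d - 3)*(d + 2)^2*(d - 2)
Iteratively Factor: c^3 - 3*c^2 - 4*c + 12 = (c - 2)*(c^2 - c - 6) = (c - 3)*(c - 2)*(c + 2)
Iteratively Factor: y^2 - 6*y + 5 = (y - 5)*(y - 1)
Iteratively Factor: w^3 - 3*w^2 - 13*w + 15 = (w + 3)*(w^2 - 6*w + 5) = (w - 1)*(w + 3)*(w - 5)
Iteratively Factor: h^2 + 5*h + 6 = (h + 2)*(h + 3)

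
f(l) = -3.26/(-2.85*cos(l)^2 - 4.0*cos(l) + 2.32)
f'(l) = -3.26*(-5.7*sin(l)*cos(l) - 4.0*sin(l))/(-2.85*cos(l)^2 - 4.0*cos(l) + 2.32)^2 = (18.582*cos(l) + 13.04)*sin(l)/(2.85*cos(l)^2 + 4.0*cos(l) - 2.32)^2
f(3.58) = -0.90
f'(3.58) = 0.12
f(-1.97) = -0.95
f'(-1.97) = -0.45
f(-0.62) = 1.15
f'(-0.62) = -2.05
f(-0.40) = 0.86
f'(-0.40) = -0.82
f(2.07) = -0.91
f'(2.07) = 0.28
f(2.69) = -0.90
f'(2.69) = -0.12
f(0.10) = 0.73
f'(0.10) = 0.16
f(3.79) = -0.88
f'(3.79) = 0.08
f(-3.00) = -0.93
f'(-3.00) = 0.06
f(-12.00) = 1.06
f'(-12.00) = 1.62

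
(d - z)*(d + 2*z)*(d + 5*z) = d^3 + 6*d^2*z + 3*d*z^2 - 10*z^3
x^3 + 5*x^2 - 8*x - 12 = (x - 2)*(x + 1)*(x + 6)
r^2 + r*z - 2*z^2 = (r - z)*(r + 2*z)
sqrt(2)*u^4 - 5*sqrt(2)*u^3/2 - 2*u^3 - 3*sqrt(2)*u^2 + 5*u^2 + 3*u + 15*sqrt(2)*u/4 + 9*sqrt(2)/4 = (u - 3)*(u - 3*sqrt(2)/2)*(u + sqrt(2)/2)*(sqrt(2)*u + sqrt(2)/2)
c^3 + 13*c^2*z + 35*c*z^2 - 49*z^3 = (c - z)*(c + 7*z)^2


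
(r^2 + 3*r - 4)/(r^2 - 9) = (r^2 + 3*r - 4)/(r^2 - 9)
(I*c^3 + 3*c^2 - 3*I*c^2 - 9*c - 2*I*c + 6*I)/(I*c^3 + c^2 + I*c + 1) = (c^2 - c*(3 + 2*I) + 6*I)/(c^2 + 1)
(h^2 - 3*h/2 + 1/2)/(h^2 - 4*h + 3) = (h - 1/2)/(h - 3)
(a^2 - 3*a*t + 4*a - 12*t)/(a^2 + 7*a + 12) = (a - 3*t)/(a + 3)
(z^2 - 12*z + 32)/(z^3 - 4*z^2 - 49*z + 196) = (z - 8)/(z^2 - 49)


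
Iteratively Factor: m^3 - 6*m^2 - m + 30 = (m + 2)*(m^2 - 8*m + 15) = (m - 5)*(m + 2)*(m - 3)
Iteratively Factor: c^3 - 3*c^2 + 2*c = (c - 1)*(c^2 - 2*c) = (c - 2)*(c - 1)*(c)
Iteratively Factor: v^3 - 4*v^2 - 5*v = (v)*(v^2 - 4*v - 5) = v*(v + 1)*(v - 5)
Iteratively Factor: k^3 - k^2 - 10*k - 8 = (k - 4)*(k^2 + 3*k + 2) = (k - 4)*(k + 1)*(k + 2)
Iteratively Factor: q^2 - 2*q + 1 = (q - 1)*(q - 1)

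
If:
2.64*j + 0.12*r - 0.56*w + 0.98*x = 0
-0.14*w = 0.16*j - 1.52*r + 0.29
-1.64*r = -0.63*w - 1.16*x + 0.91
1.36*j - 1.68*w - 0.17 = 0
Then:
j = -0.57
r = 0.08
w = -0.56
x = 1.20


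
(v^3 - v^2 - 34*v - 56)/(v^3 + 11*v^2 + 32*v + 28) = (v^2 - 3*v - 28)/(v^2 + 9*v + 14)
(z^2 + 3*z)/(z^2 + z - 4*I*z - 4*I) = z*(z + 3)/(z^2 + z - 4*I*z - 4*I)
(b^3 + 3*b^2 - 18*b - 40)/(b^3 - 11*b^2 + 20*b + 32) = (b^2 + 7*b + 10)/(b^2 - 7*b - 8)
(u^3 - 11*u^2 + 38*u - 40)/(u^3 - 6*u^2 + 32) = (u^2 - 7*u + 10)/(u^2 - 2*u - 8)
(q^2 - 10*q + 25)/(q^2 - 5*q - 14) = (-q^2 + 10*q - 25)/(-q^2 + 5*q + 14)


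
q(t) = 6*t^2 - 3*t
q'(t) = 12*t - 3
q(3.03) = 46.00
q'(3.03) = 33.36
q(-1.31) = 14.23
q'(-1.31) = -18.72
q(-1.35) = 14.98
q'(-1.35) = -19.20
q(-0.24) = 1.07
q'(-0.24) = -5.88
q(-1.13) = 11.05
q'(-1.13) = -16.56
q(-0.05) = 0.16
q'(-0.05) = -3.60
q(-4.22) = 119.51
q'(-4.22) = -53.64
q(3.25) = 53.62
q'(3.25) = 36.00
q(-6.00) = 234.00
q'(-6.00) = -75.00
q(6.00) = 198.00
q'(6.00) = 69.00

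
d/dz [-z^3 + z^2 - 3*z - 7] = -3*z^2 + 2*z - 3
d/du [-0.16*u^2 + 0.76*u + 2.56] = 0.76 - 0.32*u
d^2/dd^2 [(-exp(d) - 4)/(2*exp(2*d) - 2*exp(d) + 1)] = (-4*exp(4*d) - 68*exp(3*d) + 60*exp(2*d) + 14*exp(d) - 9)*exp(d)/(8*exp(6*d) - 24*exp(5*d) + 36*exp(4*d) - 32*exp(3*d) + 18*exp(2*d) - 6*exp(d) + 1)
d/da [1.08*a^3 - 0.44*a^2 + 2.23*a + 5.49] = 3.24*a^2 - 0.88*a + 2.23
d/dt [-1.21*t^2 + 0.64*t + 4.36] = 0.64 - 2.42*t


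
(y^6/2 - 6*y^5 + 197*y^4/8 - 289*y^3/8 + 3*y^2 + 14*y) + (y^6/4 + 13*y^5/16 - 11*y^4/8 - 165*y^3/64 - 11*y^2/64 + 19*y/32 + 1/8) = 3*y^6/4 - 83*y^5/16 + 93*y^4/4 - 2477*y^3/64 + 181*y^2/64 + 467*y/32 + 1/8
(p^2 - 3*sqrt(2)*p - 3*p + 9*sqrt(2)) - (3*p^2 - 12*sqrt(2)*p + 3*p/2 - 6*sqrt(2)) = -2*p^2 - 9*p/2 + 9*sqrt(2)*p + 15*sqrt(2)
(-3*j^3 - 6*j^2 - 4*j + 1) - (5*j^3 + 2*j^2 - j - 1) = -8*j^3 - 8*j^2 - 3*j + 2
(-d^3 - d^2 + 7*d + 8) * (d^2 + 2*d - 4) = -d^5 - 3*d^4 + 9*d^3 + 26*d^2 - 12*d - 32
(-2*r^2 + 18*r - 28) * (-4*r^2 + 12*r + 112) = 8*r^4 - 96*r^3 + 104*r^2 + 1680*r - 3136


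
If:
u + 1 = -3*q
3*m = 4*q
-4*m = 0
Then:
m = 0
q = 0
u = -1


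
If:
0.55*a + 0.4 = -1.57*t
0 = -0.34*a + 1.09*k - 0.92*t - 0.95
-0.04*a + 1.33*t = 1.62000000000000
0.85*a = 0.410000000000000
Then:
No Solution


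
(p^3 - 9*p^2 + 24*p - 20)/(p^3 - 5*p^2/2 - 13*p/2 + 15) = 2*(p^2 - 7*p + 10)/(2*p^2 - p - 15)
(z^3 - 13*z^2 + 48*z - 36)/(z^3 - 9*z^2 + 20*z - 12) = (z - 6)/(z - 2)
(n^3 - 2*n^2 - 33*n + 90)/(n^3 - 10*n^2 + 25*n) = (n^2 + 3*n - 18)/(n*(n - 5))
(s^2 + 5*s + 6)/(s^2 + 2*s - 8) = (s^2 + 5*s + 6)/(s^2 + 2*s - 8)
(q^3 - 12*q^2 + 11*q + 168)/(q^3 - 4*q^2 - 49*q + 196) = (q^2 - 5*q - 24)/(q^2 + 3*q - 28)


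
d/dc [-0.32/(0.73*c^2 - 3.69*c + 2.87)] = (0.4672*c - 1.1808)/(0.73*c^2 - 3.69*c + 2.87)^2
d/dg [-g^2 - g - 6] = -2*g - 1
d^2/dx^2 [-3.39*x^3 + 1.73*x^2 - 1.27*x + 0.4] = 3.46 - 20.34*x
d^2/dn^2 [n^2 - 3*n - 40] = 2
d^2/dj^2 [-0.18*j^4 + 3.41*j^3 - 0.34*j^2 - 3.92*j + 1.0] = -2.16*j^2 + 20.46*j - 0.68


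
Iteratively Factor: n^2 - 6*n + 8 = (n - 4)*(n - 2)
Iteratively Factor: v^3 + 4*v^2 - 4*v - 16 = (v + 4)*(v^2 - 4) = (v + 2)*(v + 4)*(v - 2)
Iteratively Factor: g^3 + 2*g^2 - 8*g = (g - 2)*(g^2 + 4*g) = g*(g - 2)*(g + 4)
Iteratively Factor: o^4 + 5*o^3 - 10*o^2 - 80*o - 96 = (o + 2)*(o^3 + 3*o^2 - 16*o - 48) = (o + 2)*(o + 4)*(o^2 - o - 12) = (o - 4)*(o + 2)*(o + 4)*(o + 3)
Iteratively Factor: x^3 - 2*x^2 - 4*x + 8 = (x - 2)*(x^2 - 4) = (x - 2)*(x + 2)*(x - 2)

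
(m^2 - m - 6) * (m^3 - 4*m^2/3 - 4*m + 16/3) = m^5 - 7*m^4/3 - 26*m^3/3 + 52*m^2/3 + 56*m/3 - 32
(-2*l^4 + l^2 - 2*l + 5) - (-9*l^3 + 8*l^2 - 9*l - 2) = -2*l^4 + 9*l^3 - 7*l^2 + 7*l + 7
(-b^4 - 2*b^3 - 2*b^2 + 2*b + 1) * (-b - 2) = b^5 + 4*b^4 + 6*b^3 + 2*b^2 - 5*b - 2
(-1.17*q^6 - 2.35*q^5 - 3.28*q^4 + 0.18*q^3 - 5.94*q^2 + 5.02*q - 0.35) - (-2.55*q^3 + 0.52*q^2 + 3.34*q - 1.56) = -1.17*q^6 - 2.35*q^5 - 3.28*q^4 + 2.73*q^3 - 6.46*q^2 + 1.68*q + 1.21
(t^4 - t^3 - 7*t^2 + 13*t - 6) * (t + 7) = t^5 + 6*t^4 - 14*t^3 - 36*t^2 + 85*t - 42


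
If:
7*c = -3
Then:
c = -3/7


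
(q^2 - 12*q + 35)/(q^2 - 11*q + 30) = (q - 7)/(q - 6)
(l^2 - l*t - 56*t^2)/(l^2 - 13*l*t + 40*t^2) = (-l - 7*t)/(-l + 5*t)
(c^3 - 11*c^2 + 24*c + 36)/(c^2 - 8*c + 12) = (c^2 - 5*c - 6)/(c - 2)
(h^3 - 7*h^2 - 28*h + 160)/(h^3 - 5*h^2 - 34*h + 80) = (h - 4)/(h - 2)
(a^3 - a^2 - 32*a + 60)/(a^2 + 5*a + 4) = (a^3 - a^2 - 32*a + 60)/(a^2 + 5*a + 4)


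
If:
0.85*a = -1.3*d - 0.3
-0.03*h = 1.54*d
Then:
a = 0.0297937356760886*h - 0.352941176470588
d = -0.0194805194805195*h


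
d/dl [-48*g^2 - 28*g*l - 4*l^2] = -28*g - 8*l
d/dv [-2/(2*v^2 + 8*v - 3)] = 8*(v + 2)/(2*v^2 + 8*v - 3)^2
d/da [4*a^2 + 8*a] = 8*a + 8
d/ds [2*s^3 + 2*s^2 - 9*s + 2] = 6*s^2 + 4*s - 9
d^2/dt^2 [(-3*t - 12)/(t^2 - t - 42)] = 6*(3*(t + 1)*(-t^2 + t + 42) + (t + 4)*(2*t - 1)^2)/(-t^2 + t + 42)^3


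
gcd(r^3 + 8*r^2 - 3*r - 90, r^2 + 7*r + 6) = r + 6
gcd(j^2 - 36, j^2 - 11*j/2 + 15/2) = 1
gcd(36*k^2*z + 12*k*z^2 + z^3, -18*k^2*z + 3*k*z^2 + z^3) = 6*k*z + z^2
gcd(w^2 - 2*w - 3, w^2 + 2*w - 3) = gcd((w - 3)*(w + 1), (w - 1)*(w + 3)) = 1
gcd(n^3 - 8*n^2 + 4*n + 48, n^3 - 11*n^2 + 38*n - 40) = n - 4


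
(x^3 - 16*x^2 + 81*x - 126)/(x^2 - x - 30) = (x^2 - 10*x + 21)/(x + 5)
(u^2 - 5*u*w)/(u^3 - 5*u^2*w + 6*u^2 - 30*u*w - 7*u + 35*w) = u/(u^2 + 6*u - 7)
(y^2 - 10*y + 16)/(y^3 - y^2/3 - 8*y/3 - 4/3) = 3*(y - 8)/(3*y^2 + 5*y + 2)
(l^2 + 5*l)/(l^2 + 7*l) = (l + 5)/(l + 7)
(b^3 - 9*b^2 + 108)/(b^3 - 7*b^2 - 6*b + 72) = (b - 6)/(b - 4)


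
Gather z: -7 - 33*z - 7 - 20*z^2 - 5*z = -20*z^2 - 38*z - 14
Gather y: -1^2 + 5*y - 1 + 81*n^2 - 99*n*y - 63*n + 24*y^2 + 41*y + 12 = 81*n^2 - 63*n + 24*y^2 + y*(46 - 99*n) + 10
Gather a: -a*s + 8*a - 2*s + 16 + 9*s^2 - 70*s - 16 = a*(8 - s) + 9*s^2 - 72*s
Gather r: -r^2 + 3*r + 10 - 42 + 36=-r^2 + 3*r + 4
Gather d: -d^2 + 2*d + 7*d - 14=-d^2 + 9*d - 14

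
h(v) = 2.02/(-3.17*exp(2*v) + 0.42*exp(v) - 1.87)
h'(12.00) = 0.00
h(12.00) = 0.00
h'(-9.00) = 0.00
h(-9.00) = -1.08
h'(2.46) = 0.01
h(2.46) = -0.00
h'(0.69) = 0.26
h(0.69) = -0.15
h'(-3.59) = -0.00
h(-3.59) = -1.09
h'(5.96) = 0.00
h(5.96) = -0.00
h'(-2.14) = 0.02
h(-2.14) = -1.08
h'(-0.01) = 0.56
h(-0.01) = -0.44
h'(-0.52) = 0.54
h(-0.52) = -0.74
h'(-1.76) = 0.07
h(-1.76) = -1.07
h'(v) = 2.02*(6.34*exp(2*v) - 0.42*exp(v))/(-3.17*exp(2*v) + 0.42*exp(v) - 1.87)^2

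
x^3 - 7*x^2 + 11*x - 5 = (x - 5)*(x - 1)^2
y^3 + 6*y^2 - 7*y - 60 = (y - 3)*(y + 4)*(y + 5)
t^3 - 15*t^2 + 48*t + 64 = (t - 8)^2*(t + 1)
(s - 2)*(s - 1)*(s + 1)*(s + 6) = s^4 + 4*s^3 - 13*s^2 - 4*s + 12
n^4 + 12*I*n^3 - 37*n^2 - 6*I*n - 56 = (n - I)*(n + 2*I)*(n + 4*I)*(n + 7*I)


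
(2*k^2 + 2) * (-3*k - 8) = -6*k^3 - 16*k^2 - 6*k - 16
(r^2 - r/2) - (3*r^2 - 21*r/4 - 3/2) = -2*r^2 + 19*r/4 + 3/2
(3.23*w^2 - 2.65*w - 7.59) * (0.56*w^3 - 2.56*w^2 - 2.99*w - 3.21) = 1.8088*w^5 - 9.7528*w^4 - 7.1241*w^3 + 16.9856*w^2 + 31.2006*w + 24.3639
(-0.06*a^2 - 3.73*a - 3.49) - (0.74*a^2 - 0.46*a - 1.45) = -0.8*a^2 - 3.27*a - 2.04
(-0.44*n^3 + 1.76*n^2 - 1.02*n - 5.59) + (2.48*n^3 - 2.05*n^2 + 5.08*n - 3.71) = 2.04*n^3 - 0.29*n^2 + 4.06*n - 9.3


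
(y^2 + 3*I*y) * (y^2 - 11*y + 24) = y^4 - 11*y^3 + 3*I*y^3 + 24*y^2 - 33*I*y^2 + 72*I*y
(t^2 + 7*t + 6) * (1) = t^2 + 7*t + 6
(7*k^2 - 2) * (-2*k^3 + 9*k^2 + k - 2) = -14*k^5 + 63*k^4 + 11*k^3 - 32*k^2 - 2*k + 4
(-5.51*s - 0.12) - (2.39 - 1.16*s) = -4.35*s - 2.51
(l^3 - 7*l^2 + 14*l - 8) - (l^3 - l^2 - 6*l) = -6*l^2 + 20*l - 8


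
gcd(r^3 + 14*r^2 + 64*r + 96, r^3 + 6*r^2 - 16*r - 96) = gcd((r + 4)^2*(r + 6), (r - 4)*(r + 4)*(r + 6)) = r^2 + 10*r + 24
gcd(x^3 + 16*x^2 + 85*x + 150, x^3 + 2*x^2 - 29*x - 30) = x + 6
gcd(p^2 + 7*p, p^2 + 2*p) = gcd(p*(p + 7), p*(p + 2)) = p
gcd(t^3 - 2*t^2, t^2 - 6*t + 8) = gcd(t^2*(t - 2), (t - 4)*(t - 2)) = t - 2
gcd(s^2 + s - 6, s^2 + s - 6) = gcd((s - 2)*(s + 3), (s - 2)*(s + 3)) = s^2 + s - 6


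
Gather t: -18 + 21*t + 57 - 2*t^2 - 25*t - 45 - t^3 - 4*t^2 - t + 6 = -t^3 - 6*t^2 - 5*t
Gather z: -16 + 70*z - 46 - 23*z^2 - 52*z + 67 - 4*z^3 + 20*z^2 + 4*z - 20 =-4*z^3 - 3*z^2 + 22*z - 15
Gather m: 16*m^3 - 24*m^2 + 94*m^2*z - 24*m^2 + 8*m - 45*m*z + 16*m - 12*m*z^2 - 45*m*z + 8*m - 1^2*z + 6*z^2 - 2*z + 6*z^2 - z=16*m^3 + m^2*(94*z - 48) + m*(-12*z^2 - 90*z + 32) + 12*z^2 - 4*z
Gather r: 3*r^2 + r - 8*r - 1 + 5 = 3*r^2 - 7*r + 4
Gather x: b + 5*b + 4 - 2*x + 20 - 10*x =6*b - 12*x + 24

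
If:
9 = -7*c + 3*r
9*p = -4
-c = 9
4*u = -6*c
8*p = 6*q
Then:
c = -9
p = -4/9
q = -16/27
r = -18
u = 27/2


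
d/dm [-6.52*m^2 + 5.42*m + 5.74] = 5.42 - 13.04*m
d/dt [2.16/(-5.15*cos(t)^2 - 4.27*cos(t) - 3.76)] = -(22.248*cos(t) + 9.2232)*sin(t)/(5.15*cos(t)^2 + 4.27*cos(t) + 3.76)^2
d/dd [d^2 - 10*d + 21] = 2*d - 10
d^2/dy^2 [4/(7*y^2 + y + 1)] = 8*(-49*y^2 - 7*y + (14*y + 1)^2 - 7)/(7*y^2 + y + 1)^3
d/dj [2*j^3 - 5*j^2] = 2*j*(3*j - 5)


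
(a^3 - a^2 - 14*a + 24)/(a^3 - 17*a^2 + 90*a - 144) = (a^2 + 2*a - 8)/(a^2 - 14*a + 48)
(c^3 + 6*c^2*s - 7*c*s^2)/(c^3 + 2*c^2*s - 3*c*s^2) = (c + 7*s)/(c + 3*s)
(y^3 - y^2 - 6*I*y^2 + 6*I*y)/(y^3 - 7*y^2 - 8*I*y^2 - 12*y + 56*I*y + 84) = y*(y - 1)/(y^2 - y*(7 + 2*I) + 14*I)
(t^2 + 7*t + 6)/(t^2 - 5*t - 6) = (t + 6)/(t - 6)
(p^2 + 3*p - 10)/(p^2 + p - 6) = (p + 5)/(p + 3)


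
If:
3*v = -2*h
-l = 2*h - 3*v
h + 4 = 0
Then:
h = -4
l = 16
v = 8/3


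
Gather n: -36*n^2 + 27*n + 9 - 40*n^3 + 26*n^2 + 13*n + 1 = -40*n^3 - 10*n^2 + 40*n + 10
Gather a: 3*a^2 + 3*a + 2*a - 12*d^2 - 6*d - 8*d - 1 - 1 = 3*a^2 + 5*a - 12*d^2 - 14*d - 2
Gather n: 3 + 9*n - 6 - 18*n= -9*n - 3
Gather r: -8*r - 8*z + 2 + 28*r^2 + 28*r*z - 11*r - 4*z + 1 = 28*r^2 + r*(28*z - 19) - 12*z + 3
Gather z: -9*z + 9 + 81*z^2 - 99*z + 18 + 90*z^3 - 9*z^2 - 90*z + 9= 90*z^3 + 72*z^2 - 198*z + 36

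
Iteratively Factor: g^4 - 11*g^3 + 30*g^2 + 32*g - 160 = (g - 5)*(g^3 - 6*g^2 + 32) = (g - 5)*(g + 2)*(g^2 - 8*g + 16) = (g - 5)*(g - 4)*(g + 2)*(g - 4)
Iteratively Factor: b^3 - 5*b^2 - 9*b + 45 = (b + 3)*(b^2 - 8*b + 15) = (b - 5)*(b + 3)*(b - 3)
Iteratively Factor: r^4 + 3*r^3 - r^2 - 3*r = (r - 1)*(r^3 + 4*r^2 + 3*r) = (r - 1)*(r + 1)*(r^2 + 3*r) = r*(r - 1)*(r + 1)*(r + 3)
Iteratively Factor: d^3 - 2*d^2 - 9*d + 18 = (d + 3)*(d^2 - 5*d + 6) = (d - 2)*(d + 3)*(d - 3)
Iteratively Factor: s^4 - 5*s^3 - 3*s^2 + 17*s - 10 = (s - 1)*(s^3 - 4*s^2 - 7*s + 10) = (s - 1)^2*(s^2 - 3*s - 10) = (s - 1)^2*(s + 2)*(s - 5)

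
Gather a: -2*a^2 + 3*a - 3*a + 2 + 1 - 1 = 2 - 2*a^2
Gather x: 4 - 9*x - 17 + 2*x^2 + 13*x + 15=2*x^2 + 4*x + 2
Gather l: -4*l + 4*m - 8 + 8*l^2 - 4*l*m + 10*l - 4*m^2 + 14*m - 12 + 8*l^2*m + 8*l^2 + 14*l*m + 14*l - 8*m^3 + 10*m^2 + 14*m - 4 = l^2*(8*m + 16) + l*(10*m + 20) - 8*m^3 + 6*m^2 + 32*m - 24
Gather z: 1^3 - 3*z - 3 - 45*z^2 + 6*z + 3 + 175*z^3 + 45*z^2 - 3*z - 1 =175*z^3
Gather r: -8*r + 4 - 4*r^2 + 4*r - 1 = -4*r^2 - 4*r + 3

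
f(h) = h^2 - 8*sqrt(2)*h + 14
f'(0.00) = -11.31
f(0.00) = 14.00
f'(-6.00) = -23.31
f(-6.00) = 117.88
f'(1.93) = -7.45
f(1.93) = -4.11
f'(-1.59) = -14.49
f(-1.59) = 34.52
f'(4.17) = -2.97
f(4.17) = -15.79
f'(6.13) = 0.95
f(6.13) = -17.78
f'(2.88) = -5.55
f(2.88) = -10.29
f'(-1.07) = -13.45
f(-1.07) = 27.25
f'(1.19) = -8.93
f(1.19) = 1.95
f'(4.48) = -2.35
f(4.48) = -16.62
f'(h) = 2*h - 8*sqrt(2)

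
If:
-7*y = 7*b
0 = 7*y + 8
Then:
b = 8/7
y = -8/7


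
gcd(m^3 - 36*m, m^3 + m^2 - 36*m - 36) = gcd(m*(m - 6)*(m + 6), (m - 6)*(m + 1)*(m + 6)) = m^2 - 36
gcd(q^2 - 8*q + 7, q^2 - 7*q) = q - 7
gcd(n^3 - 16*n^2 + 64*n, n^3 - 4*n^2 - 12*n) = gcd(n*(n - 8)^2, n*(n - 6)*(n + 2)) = n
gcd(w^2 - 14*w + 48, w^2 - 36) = w - 6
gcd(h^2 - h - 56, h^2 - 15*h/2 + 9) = 1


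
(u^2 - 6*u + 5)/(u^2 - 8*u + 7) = (u - 5)/(u - 7)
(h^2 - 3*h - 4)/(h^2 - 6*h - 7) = (h - 4)/(h - 7)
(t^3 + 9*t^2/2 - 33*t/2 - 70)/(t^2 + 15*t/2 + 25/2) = (2*t^2 - t - 28)/(2*t + 5)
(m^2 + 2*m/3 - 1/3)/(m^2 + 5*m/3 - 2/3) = (m + 1)/(m + 2)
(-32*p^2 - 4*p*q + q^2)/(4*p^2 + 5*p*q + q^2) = (-8*p + q)/(p + q)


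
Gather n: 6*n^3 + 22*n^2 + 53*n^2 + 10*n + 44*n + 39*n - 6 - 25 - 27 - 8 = 6*n^3 + 75*n^2 + 93*n - 66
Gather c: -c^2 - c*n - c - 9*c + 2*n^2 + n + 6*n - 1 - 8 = -c^2 + c*(-n - 10) + 2*n^2 + 7*n - 9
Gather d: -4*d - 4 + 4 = -4*d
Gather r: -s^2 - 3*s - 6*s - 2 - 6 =-s^2 - 9*s - 8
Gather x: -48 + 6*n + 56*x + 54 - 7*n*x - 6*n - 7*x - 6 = x*(49 - 7*n)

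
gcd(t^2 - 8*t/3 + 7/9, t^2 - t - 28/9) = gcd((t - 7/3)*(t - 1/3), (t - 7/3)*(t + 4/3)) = t - 7/3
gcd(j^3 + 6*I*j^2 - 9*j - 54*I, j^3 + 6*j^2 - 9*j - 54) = j^2 - 9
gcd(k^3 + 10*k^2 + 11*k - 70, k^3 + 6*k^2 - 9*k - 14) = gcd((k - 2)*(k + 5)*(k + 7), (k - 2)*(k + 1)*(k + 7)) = k^2 + 5*k - 14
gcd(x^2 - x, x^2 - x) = x^2 - x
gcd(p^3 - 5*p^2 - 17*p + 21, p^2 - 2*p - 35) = p - 7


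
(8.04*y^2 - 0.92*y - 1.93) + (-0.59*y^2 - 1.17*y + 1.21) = 7.45*y^2 - 2.09*y - 0.72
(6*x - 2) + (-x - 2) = 5*x - 4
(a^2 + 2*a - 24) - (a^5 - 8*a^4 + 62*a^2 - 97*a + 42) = -a^5 + 8*a^4 - 61*a^2 + 99*a - 66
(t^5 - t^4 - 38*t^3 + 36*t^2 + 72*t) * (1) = t^5 - t^4 - 38*t^3 + 36*t^2 + 72*t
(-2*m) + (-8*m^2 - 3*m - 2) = -8*m^2 - 5*m - 2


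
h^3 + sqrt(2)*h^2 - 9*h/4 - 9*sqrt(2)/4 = (h - 3/2)*(h + 3/2)*(h + sqrt(2))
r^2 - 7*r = r*(r - 7)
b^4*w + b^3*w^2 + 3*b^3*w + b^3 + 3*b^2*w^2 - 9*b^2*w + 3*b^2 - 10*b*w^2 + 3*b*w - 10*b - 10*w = (b - 2)*(b + 5)*(b + w)*(b*w + 1)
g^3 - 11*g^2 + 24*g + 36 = (g - 6)^2*(g + 1)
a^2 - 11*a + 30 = (a - 6)*(a - 5)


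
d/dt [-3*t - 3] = -3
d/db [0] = 0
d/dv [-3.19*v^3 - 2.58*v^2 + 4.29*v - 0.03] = -9.57*v^2 - 5.16*v + 4.29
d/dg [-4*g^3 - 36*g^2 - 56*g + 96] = -12*g^2 - 72*g - 56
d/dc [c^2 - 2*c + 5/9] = 2*c - 2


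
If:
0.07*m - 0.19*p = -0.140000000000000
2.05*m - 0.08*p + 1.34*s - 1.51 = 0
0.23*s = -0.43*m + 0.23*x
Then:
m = 2.76464756149379*x - 3.23700486284878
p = 1.01855436476087*x - 0.455738633681129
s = 6.05179170010859 - 4.16868891931448*x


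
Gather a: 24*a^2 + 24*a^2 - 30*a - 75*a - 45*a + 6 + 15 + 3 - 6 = 48*a^2 - 150*a + 18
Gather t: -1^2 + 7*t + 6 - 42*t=5 - 35*t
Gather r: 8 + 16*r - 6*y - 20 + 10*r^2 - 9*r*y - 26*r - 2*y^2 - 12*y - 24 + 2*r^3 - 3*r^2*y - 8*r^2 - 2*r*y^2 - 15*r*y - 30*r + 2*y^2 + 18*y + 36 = 2*r^3 + r^2*(2 - 3*y) + r*(-2*y^2 - 24*y - 40)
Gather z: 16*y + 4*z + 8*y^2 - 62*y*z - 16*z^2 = 8*y^2 + 16*y - 16*z^2 + z*(4 - 62*y)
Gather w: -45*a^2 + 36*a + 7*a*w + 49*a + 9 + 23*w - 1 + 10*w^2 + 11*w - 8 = -45*a^2 + 85*a + 10*w^2 + w*(7*a + 34)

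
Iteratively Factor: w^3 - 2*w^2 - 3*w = (w)*(w^2 - 2*w - 3) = w*(w + 1)*(w - 3)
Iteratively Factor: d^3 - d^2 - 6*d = (d)*(d^2 - d - 6) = d*(d + 2)*(d - 3)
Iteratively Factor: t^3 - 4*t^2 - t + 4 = (t - 1)*(t^2 - 3*t - 4) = (t - 1)*(t + 1)*(t - 4)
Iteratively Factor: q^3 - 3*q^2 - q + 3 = (q - 1)*(q^2 - 2*q - 3) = (q - 1)*(q + 1)*(q - 3)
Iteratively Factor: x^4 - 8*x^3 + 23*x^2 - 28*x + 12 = (x - 3)*(x^3 - 5*x^2 + 8*x - 4) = (x - 3)*(x - 1)*(x^2 - 4*x + 4) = (x - 3)*(x - 2)*(x - 1)*(x - 2)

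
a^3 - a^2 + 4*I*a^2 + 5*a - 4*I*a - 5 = (a - 1)*(a - I)*(a + 5*I)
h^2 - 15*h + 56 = (h - 8)*(h - 7)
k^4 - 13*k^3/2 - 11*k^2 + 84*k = k*(k - 6)*(k - 4)*(k + 7/2)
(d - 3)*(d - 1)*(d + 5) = d^3 + d^2 - 17*d + 15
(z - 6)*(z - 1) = z^2 - 7*z + 6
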